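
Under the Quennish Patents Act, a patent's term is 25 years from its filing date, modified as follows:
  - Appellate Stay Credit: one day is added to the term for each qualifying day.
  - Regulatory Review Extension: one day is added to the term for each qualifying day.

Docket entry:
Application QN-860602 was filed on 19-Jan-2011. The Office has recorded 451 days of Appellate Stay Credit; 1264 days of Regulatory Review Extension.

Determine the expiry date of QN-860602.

Base term: filing date + 25 years → 19 January 2036.
Appellate Stay Credit: +451 days → 14 April 2037.
Regulatory Review Extension: +1264 days → 29 September 2040.

September 29, 2040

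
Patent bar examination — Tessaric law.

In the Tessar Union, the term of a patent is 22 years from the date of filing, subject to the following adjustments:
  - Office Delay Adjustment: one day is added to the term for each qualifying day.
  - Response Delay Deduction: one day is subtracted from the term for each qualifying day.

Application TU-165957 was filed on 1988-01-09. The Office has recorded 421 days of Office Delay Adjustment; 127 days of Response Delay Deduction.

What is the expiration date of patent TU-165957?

Base term: filing date + 22 years → 9 January 2010.
Office Delay Adjustment: +421 days → 6 March 2011.
Response Delay Deduction: −127 days → 30 October 2010.

October 30, 2010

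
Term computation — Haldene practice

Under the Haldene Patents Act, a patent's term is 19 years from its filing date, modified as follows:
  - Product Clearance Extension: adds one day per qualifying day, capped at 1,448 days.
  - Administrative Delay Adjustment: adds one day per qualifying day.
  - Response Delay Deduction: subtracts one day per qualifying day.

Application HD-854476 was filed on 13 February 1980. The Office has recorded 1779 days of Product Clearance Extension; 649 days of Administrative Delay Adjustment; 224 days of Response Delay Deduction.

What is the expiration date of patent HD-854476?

2004-03-31

Base term: filing date + 19 years → 13 February 1999.
Product Clearance Extension: 1779 days claimed exceeds the 1448-day cap, so +1448 days → 31 January 2003.
Administrative Delay Adjustment: +649 days → 10 November 2004.
Response Delay Deduction: −224 days → 31 March 2004.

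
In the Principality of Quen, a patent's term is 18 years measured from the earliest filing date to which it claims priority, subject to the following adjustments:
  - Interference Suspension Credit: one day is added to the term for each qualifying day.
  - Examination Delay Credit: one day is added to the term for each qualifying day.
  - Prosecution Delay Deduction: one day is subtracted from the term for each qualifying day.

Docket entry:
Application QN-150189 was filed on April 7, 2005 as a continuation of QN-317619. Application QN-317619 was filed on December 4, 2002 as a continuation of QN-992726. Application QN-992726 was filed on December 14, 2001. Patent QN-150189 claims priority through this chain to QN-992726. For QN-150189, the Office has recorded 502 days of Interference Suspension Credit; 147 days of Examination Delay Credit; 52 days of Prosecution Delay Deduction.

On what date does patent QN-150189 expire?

August 2, 2021

Earliest priority filing: 14 December 2001.
Base term: 14 December 2001 + 18 years → 14 December 2019.
Interference Suspension Credit: +502 days → 29 April 2021.
Examination Delay Credit: +147 days → 23 September 2021.
Prosecution Delay Deduction: −52 days → 2 August 2021.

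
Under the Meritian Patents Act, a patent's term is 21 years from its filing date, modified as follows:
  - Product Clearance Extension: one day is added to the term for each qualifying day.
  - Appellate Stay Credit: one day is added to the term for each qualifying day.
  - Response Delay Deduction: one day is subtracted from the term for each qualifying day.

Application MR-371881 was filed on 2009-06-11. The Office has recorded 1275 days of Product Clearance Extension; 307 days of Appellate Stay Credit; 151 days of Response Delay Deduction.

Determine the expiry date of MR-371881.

Base term: filing date + 21 years → 11 June 2030.
Product Clearance Extension: +1275 days → 7 December 2033.
Appellate Stay Credit: +307 days → 10 October 2034.
Response Delay Deduction: −151 days → 12 May 2034.

2034-05-12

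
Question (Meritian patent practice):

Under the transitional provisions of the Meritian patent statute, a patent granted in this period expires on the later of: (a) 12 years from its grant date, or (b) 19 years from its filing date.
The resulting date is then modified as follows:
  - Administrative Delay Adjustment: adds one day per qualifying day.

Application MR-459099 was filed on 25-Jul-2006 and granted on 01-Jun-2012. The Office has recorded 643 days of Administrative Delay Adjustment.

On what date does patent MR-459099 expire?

(a) grant + 12 years → 1 June 2024.
(b) filing + 19 years → 25 July 2025.
Later of the two: 25 July 2025.
Administrative Delay Adjustment: +643 days → 29 April 2027.

April 29, 2027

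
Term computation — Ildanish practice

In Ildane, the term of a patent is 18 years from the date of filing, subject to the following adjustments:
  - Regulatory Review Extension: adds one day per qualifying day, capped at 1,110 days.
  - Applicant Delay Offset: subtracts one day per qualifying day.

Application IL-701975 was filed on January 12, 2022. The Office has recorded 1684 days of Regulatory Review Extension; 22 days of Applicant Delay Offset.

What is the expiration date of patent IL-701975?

Base term: filing date + 18 years → 12 January 2040.
Regulatory Review Extension: 1684 days claimed exceeds the 1110-day cap, so +1110 days → 26 January 2043.
Applicant Delay Offset: −22 days → 4 January 2043.

January 4, 2043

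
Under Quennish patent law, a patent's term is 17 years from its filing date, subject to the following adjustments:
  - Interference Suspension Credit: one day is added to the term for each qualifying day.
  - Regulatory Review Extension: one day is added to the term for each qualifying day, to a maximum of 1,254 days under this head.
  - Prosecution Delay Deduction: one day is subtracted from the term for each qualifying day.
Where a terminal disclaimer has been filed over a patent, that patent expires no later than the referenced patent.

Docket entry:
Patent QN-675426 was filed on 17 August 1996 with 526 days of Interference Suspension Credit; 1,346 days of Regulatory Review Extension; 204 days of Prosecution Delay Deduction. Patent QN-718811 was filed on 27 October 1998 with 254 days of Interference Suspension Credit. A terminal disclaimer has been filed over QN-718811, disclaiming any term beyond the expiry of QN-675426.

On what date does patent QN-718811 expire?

July 7, 2016

Natural term of QN-718811:
  Base: filing + 17 years → 27 October 2015.
  Interference Suspension Credit: +254 days → 7 July 2016.
Expiry of referenced patent QN-675426:
  Base: filing + 17 years → 17 August 2013.
  Interference Suspension Credit: +526 days → 25 January 2015.
  Regulatory Review Extension: 1346 days claimed exceeds the 1254-day cap, so +1254 days → 2 July 2018.
  Prosecution Delay Deduction: −204 days → 10 December 2017.
Terminal disclaimer: QN-718811 expires on the earlier of 7 July 2016 and 10 December 2017.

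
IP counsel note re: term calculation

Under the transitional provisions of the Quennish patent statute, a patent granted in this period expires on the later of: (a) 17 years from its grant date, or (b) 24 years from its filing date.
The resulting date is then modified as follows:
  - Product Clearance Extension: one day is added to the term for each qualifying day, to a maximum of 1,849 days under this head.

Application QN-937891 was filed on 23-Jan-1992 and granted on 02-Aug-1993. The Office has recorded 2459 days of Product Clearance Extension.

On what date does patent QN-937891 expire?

February 14, 2021

(a) grant + 17 years → 2 August 2010.
(b) filing + 24 years → 23 January 2016.
Later of the two: 23 January 2016.
Product Clearance Extension: 2459 days claimed exceeds the 1849-day cap, so +1849 days → 14 February 2021.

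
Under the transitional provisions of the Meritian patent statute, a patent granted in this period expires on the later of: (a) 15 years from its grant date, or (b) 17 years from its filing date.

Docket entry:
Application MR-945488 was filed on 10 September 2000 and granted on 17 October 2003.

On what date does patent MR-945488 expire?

(a) grant + 15 years → 17 October 2018.
(b) filing + 17 years → 10 September 2017.
Later of the two: 17 October 2018.

2018-10-17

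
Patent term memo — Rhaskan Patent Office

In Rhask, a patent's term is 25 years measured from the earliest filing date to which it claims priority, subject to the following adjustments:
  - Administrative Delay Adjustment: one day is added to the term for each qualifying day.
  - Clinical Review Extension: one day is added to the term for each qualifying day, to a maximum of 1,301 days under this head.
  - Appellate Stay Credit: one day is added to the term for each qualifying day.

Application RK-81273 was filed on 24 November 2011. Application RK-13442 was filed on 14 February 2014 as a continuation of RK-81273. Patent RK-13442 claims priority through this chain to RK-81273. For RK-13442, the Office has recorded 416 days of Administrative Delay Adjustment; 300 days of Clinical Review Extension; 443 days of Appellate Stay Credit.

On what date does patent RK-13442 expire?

January 27, 2040

Earliest priority filing: 24 November 2011.
Base term: 24 November 2011 + 25 years → 24 November 2036.
Administrative Delay Adjustment: +416 days → 14 January 2038.
Clinical Review Extension: 300 days (within the 1301-day cap) → +300 days → 10 November 2038.
Appellate Stay Credit: +443 days → 27 January 2040.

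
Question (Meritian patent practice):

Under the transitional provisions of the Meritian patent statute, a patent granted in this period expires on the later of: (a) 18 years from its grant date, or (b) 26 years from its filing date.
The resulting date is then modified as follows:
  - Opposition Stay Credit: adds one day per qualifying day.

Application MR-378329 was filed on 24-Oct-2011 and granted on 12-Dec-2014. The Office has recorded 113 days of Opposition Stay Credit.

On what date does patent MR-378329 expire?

(a) grant + 18 years → 12 December 2032.
(b) filing + 26 years → 24 October 2037.
Later of the two: 24 October 2037.
Opposition Stay Credit: +113 days → 14 February 2038.

February 14, 2038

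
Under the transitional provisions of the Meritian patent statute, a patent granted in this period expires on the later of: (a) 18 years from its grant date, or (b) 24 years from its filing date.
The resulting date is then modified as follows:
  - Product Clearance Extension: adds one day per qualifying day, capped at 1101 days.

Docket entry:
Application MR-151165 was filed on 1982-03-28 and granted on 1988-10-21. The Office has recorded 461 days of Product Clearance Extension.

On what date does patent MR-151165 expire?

(a) grant + 18 years → 21 October 2006.
(b) filing + 24 years → 28 March 2006.
Later of the two: 21 October 2006.
Product Clearance Extension: 461 days (within the 1101-day cap) → +461 days → 25 January 2008.

January 25, 2008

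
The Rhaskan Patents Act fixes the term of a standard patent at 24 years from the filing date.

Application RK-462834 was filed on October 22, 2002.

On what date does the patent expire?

Filing date + 24 years → 22 October 2026.

October 22, 2026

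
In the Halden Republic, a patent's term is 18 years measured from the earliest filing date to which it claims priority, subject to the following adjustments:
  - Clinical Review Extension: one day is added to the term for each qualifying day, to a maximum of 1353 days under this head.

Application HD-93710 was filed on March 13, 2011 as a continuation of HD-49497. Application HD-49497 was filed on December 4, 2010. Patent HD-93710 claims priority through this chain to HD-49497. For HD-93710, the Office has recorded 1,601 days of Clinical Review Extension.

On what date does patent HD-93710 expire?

August 18, 2032

Earliest priority filing: 4 December 2010.
Base term: 4 December 2010 + 18 years → 4 December 2028.
Clinical Review Extension: 1601 days claimed exceeds the 1353-day cap, so +1353 days → 18 August 2032.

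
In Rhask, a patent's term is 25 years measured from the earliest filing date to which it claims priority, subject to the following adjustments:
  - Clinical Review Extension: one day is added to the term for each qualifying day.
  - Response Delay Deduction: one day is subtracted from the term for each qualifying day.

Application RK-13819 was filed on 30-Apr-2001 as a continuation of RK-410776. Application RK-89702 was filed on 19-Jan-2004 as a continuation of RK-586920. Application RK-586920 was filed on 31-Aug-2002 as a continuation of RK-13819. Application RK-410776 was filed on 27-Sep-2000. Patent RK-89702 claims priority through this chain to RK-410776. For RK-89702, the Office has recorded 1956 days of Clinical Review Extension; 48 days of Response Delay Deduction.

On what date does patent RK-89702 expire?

Earliest priority filing: 27 September 2000.
Base term: 27 September 2000 + 25 years → 27 September 2025.
Clinical Review Extension: +1956 days → 4 February 2031.
Response Delay Deduction: −48 days → 18 December 2030.

December 18, 2030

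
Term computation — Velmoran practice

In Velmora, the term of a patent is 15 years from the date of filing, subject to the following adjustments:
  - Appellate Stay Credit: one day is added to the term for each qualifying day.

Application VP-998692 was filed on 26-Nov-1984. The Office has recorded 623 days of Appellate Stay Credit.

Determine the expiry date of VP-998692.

Base term: filing date + 15 years → 26 November 1999.
Appellate Stay Credit: +623 days → 10 August 2001.

August 10, 2001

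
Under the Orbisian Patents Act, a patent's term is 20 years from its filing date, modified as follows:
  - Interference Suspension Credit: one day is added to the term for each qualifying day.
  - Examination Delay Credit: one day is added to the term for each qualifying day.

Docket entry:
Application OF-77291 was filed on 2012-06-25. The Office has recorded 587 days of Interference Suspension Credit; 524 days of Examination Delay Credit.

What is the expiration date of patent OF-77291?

Base term: filing date + 20 years → 25 June 2032.
Interference Suspension Credit: +587 days → 2 February 2034.
Examination Delay Credit: +524 days → 11 July 2035.

2035-07-11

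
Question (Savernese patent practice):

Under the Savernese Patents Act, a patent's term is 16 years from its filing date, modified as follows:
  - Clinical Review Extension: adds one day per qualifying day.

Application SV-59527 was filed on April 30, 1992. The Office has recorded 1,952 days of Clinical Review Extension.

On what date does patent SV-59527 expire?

September 3, 2013

Base term: filing date + 16 years → 30 April 2008.
Clinical Review Extension: +1952 days → 3 September 2013.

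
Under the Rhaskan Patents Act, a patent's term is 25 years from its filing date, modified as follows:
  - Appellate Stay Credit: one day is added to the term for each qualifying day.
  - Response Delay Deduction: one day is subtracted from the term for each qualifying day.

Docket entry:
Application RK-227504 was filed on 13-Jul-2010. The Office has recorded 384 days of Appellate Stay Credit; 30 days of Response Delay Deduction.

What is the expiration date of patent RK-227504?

Base term: filing date + 25 years → 13 July 2035.
Appellate Stay Credit: +384 days → 31 July 2036.
Response Delay Deduction: −30 days → 1 July 2036.

2036-07-01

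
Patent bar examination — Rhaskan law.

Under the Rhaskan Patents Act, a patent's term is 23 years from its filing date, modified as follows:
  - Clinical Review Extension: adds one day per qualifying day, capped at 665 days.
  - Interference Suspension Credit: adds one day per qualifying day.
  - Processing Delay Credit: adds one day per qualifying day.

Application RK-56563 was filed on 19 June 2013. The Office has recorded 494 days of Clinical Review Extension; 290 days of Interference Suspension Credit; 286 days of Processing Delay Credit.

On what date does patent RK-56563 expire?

Base term: filing date + 23 years → 19 June 2036.
Clinical Review Extension: 494 days (within the 665-day cap) → +494 days → 26 October 2037.
Interference Suspension Credit: +290 days → 12 August 2038.
Processing Delay Credit: +286 days → 25 May 2039.

May 25, 2039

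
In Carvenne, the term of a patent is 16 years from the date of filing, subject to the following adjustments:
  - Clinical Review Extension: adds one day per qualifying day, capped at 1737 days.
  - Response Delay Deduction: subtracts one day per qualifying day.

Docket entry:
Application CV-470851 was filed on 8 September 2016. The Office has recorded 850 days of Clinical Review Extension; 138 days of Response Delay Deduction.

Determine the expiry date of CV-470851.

Base term: filing date + 16 years → 8 September 2032.
Clinical Review Extension: 850 days (within the 1737-day cap) → +850 days → 6 January 2035.
Response Delay Deduction: −138 days → 21 August 2034.

August 21, 2034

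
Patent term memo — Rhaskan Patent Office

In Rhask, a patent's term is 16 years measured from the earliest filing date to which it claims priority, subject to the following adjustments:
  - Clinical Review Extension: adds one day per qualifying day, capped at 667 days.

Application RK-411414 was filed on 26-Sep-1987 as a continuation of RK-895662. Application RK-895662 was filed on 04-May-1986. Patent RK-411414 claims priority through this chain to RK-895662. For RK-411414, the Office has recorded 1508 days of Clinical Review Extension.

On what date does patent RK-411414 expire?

March 1, 2004

Earliest priority filing: 4 May 1986.
Base term: 4 May 1986 + 16 years → 4 May 2002.
Clinical Review Extension: 1508 days claimed exceeds the 667-day cap, so +667 days → 1 March 2004.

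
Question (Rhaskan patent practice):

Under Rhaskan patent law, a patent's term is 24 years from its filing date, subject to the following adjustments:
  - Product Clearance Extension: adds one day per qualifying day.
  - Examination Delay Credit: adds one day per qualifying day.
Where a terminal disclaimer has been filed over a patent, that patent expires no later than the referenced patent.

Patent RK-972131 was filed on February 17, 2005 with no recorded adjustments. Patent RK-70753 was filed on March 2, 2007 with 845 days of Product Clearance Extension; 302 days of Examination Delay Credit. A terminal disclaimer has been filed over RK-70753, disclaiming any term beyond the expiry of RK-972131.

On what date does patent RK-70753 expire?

February 17, 2029

Natural term of RK-70753:
  Base: filing + 24 years → 2 March 2031.
  Product Clearance Extension: +845 days → 24 June 2033.
  Examination Delay Credit: +302 days → 22 April 2034.
Expiry of referenced patent RK-972131:
  Base: filing + 24 years → 17 February 2029.
Terminal disclaimer: RK-70753 expires on the earlier of 22 April 2034 and 17 February 2029.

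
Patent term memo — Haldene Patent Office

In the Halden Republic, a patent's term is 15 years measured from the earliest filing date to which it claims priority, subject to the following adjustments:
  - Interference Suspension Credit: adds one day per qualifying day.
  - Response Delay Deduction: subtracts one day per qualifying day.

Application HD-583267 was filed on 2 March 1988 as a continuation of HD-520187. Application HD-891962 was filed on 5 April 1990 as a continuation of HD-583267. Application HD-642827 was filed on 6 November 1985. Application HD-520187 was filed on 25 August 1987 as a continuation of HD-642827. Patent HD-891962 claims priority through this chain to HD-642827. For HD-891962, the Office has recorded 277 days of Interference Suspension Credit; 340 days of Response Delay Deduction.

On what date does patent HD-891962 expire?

2000-09-04

Earliest priority filing: 6 November 1985.
Base term: 6 November 1985 + 15 years → 6 November 2000.
Interference Suspension Credit: +277 days → 10 August 2001.
Response Delay Deduction: −340 days → 4 September 2000.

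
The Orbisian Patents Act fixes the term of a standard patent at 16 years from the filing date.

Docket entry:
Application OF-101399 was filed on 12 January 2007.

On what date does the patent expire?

Filing date + 16 years → 12 January 2023.

January 12, 2023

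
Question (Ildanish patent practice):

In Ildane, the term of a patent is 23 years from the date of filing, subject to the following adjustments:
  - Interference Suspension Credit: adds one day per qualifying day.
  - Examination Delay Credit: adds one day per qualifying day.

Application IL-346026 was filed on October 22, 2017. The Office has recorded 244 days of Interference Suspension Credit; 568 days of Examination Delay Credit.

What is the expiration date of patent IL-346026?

Base term: filing date + 23 years → 22 October 2040.
Interference Suspension Credit: +244 days → 23 June 2041.
Examination Delay Credit: +568 days → 12 January 2043.

2043-01-12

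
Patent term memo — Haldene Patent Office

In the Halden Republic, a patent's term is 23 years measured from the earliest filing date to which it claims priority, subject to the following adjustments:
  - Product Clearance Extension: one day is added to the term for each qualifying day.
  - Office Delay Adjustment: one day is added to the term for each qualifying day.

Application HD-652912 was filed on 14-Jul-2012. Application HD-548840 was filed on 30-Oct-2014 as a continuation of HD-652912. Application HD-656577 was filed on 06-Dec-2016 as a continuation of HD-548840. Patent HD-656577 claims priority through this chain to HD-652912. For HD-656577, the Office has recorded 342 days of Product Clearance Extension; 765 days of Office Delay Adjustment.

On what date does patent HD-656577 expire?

Earliest priority filing: 14 July 2012.
Base term: 14 July 2012 + 23 years → 14 July 2035.
Product Clearance Extension: +342 days → 20 June 2036.
Office Delay Adjustment: +765 days → 25 July 2038.

July 25, 2038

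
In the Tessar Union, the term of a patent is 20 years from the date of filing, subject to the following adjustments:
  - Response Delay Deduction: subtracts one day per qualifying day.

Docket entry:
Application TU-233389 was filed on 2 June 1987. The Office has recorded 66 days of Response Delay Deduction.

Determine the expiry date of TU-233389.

2007-03-28

Base term: filing date + 20 years → 2 June 2007.
Response Delay Deduction: −66 days → 28 March 2007.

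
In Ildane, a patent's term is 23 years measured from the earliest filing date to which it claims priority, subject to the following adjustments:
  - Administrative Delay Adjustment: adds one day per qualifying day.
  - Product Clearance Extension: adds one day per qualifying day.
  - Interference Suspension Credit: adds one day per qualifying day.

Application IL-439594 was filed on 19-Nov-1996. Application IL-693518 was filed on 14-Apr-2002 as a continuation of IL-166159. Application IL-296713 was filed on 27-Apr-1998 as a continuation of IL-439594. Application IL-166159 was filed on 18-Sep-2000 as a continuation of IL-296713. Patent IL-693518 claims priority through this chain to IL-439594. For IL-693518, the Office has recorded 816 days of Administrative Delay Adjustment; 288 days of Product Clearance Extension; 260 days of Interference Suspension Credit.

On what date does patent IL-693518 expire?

August 14, 2023

Earliest priority filing: 19 November 1996.
Base term: 19 November 1996 + 23 years → 19 November 2019.
Administrative Delay Adjustment: +816 days → 12 February 2022.
Product Clearance Extension: +288 days → 27 November 2022.
Interference Suspension Credit: +260 days → 14 August 2023.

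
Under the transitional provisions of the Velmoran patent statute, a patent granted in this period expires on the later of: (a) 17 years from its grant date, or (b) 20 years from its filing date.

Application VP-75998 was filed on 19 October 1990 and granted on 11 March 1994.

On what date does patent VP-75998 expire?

(a) grant + 17 years → 11 March 2011.
(b) filing + 20 years → 19 October 2010.
Later of the two: 11 March 2011.

2011-03-11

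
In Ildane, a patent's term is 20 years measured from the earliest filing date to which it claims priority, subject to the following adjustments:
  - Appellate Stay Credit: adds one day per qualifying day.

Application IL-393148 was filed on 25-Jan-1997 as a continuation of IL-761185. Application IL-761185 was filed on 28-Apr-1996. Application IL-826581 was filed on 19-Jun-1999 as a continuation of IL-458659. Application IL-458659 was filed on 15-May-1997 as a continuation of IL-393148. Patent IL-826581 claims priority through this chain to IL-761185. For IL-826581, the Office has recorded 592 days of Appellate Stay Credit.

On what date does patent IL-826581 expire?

December 11, 2017

Earliest priority filing: 28 April 1996.
Base term: 28 April 1996 + 20 years → 28 April 2016.
Appellate Stay Credit: +592 days → 11 December 2017.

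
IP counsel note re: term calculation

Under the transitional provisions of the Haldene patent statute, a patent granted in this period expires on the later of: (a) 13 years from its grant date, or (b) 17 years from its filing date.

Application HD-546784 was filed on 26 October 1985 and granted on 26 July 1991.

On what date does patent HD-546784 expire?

2004-07-26

(a) grant + 13 years → 26 July 2004.
(b) filing + 17 years → 26 October 2002.
Later of the two: 26 July 2004.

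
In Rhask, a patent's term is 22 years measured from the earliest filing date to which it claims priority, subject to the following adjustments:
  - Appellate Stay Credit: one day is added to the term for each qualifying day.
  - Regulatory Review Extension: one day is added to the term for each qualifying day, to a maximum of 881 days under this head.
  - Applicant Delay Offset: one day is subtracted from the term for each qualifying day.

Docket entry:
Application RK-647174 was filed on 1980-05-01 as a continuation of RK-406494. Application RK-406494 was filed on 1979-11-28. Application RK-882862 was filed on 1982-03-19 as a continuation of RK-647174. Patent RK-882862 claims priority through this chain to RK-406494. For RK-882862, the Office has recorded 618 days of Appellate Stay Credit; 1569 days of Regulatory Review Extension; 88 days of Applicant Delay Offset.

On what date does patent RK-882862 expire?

October 9, 2005

Earliest priority filing: 28 November 1979.
Base term: 28 November 1979 + 22 years → 28 November 2001.
Appellate Stay Credit: +618 days → 8 August 2003.
Regulatory Review Extension: 1569 days claimed exceeds the 881-day cap, so +881 days → 5 January 2006.
Applicant Delay Offset: −88 days → 9 October 2005.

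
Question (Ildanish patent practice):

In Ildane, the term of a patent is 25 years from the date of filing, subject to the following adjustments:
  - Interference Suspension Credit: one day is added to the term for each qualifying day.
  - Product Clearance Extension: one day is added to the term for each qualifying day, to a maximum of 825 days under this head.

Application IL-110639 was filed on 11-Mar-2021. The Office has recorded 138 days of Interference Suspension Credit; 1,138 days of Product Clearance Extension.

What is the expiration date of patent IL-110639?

Base term: filing date + 25 years → 11 March 2046.
Interference Suspension Credit: +138 days → 27 July 2046.
Product Clearance Extension: 1138 days claimed exceeds the 825-day cap, so +825 days → 29 October 2048.

2048-10-29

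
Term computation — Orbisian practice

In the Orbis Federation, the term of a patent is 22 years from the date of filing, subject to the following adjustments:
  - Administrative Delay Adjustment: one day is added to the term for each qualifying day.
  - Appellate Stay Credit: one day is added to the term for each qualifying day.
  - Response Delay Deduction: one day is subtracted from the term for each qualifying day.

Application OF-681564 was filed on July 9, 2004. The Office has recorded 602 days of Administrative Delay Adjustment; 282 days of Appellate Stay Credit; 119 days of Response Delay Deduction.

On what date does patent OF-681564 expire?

2028-08-12

Base term: filing date + 22 years → 9 July 2026.
Administrative Delay Adjustment: +602 days → 2 March 2028.
Appellate Stay Credit: +282 days → 9 December 2028.
Response Delay Deduction: −119 days → 12 August 2028.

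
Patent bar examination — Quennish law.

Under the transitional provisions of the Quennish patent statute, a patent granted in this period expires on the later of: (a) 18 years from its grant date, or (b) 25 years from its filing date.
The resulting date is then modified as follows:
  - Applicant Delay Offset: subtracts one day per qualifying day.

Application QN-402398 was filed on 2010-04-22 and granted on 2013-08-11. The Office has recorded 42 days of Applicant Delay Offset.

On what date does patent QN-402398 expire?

(a) grant + 18 years → 11 August 2031.
(b) filing + 25 years → 22 April 2035.
Later of the two: 22 April 2035.
Applicant Delay Offset: −42 days → 11 March 2035.

March 11, 2035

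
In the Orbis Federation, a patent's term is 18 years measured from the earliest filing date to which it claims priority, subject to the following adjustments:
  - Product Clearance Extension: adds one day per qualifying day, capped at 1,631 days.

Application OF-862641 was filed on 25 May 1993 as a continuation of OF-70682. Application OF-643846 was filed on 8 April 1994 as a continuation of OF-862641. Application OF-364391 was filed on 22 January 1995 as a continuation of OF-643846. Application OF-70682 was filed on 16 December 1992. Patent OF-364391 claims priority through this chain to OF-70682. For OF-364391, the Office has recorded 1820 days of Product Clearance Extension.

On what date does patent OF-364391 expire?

June 4, 2015

Earliest priority filing: 16 December 1992.
Base term: 16 December 1992 + 18 years → 16 December 2010.
Product Clearance Extension: 1820 days claimed exceeds the 1631-day cap, so +1631 days → 4 June 2015.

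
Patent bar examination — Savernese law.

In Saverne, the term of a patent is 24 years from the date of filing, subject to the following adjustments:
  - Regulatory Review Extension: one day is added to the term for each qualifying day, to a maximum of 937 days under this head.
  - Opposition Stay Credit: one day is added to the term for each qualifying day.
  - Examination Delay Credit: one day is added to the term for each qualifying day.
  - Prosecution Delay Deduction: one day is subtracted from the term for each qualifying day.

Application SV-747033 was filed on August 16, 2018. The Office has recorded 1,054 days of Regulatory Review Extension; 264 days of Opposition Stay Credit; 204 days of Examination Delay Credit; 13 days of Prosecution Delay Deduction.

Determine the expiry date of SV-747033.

Base term: filing date + 24 years → 16 August 2042.
Regulatory Review Extension: 1054 days claimed exceeds the 937-day cap, so +937 days → 10 March 2045.
Opposition Stay Credit: +264 days → 29 November 2045.
Examination Delay Credit: +204 days → 21 June 2046.
Prosecution Delay Deduction: −13 days → 8 June 2046.

June 8, 2046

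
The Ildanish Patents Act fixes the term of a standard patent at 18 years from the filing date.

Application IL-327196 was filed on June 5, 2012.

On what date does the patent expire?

2030-06-05

Filing date + 18 years → 5 June 2030.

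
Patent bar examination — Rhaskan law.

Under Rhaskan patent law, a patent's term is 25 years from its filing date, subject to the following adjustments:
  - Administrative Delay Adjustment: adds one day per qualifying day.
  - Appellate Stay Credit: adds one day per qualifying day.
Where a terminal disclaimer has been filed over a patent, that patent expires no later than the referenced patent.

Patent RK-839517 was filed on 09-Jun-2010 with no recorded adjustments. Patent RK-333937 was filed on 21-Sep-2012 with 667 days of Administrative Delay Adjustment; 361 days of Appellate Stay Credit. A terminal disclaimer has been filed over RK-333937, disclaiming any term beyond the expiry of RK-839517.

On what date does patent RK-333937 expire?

Natural term of RK-333937:
  Base: filing + 25 years → 21 September 2037.
  Administrative Delay Adjustment: +667 days → 20 July 2039.
  Appellate Stay Credit: +361 days → 15 July 2040.
Expiry of referenced patent RK-839517:
  Base: filing + 25 years → 9 June 2035.
Terminal disclaimer: RK-333937 expires on the earlier of 15 July 2040 and 9 June 2035.

2035-06-09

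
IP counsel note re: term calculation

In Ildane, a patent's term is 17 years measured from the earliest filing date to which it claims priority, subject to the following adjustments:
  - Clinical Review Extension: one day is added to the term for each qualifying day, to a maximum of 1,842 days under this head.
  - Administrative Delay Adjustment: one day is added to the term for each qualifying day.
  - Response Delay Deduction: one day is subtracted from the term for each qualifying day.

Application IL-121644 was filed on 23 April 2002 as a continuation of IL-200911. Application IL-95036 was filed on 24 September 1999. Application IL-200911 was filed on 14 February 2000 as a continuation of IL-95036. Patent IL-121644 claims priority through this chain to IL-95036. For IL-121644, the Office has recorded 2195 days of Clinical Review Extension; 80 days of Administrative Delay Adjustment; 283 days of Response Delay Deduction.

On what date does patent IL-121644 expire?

Earliest priority filing: 24 September 1999.
Base term: 24 September 1999 + 17 years → 24 September 2016.
Clinical Review Extension: 2195 days claimed exceeds the 1842-day cap, so +1842 days → 10 October 2021.
Administrative Delay Adjustment: +80 days → 29 December 2021.
Response Delay Deduction: −283 days → 21 March 2021.

2021-03-21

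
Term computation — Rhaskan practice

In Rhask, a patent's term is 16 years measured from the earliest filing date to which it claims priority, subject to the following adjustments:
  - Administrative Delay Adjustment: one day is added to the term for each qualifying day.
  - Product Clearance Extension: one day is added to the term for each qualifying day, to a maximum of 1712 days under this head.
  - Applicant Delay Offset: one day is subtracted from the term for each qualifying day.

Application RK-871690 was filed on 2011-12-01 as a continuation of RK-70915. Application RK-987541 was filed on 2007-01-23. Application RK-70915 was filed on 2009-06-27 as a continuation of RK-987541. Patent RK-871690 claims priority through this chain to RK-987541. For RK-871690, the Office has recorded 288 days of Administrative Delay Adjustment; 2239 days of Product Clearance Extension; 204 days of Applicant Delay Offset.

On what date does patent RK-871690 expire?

December 24, 2027

Earliest priority filing: 23 January 2007.
Base term: 23 January 2007 + 16 years → 23 January 2023.
Administrative Delay Adjustment: +288 days → 7 November 2023.
Product Clearance Extension: 2239 days claimed exceeds the 1712-day cap, so +1712 days → 15 July 2028.
Applicant Delay Offset: −204 days → 24 December 2027.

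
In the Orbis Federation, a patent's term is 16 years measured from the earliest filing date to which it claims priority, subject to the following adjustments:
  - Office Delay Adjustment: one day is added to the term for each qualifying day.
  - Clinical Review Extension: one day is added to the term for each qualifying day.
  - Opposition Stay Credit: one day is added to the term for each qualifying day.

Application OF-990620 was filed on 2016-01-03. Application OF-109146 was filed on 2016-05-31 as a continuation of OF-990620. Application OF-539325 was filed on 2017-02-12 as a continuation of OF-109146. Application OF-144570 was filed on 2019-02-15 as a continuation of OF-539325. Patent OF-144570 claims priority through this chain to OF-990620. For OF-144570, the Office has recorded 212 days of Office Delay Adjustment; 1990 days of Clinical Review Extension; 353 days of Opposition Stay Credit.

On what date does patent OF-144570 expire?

Earliest priority filing: 3 January 2016.
Base term: 3 January 2016 + 16 years → 3 January 2032.
Office Delay Adjustment: +212 days → 2 August 2032.
Clinical Review Extension: +1990 days → 13 January 2038.
Opposition Stay Credit: +353 days → 1 January 2039.

January 1, 2039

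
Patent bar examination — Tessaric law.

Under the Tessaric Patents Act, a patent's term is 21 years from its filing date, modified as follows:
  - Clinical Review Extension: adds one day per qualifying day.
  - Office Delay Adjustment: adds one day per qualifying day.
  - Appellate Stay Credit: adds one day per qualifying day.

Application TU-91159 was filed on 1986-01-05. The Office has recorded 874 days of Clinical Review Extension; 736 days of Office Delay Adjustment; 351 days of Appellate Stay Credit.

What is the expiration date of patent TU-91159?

May 19, 2012

Base term: filing date + 21 years → 5 January 2007.
Clinical Review Extension: +874 days → 28 May 2009.
Office Delay Adjustment: +736 days → 3 June 2011.
Appellate Stay Credit: +351 days → 19 May 2012.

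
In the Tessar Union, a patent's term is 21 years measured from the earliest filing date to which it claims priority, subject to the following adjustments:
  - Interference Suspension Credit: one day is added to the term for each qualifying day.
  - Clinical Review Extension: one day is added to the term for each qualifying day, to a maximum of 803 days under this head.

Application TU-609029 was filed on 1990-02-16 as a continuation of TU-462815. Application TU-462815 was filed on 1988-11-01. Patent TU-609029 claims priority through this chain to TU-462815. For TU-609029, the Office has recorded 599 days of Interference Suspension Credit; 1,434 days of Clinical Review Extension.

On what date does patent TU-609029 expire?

Earliest priority filing: 1 November 1988.
Base term: 1 November 1988 + 21 years → 1 November 2009.
Interference Suspension Credit: +599 days → 23 June 2011.
Clinical Review Extension: 1434 days claimed exceeds the 803-day cap, so +803 days → 3 September 2013.

September 3, 2013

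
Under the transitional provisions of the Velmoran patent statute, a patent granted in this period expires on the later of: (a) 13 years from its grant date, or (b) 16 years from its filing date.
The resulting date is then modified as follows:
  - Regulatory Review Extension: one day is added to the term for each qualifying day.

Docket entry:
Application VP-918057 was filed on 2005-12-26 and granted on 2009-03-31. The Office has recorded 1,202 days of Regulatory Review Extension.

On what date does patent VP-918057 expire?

(a) grant + 13 years → 31 March 2022.
(b) filing + 16 years → 26 December 2021.
Later of the two: 31 March 2022.
Regulatory Review Extension: +1202 days → 15 July 2025.

July 15, 2025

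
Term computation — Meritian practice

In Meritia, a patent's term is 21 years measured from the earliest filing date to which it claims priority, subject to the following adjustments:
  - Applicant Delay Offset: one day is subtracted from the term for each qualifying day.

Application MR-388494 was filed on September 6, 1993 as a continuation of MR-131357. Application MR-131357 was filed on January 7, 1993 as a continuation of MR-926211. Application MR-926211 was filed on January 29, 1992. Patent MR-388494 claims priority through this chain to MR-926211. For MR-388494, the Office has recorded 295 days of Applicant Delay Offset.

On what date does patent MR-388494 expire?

Earliest priority filing: 29 January 1992.
Base term: 29 January 1992 + 21 years → 29 January 2013.
Applicant Delay Offset: −295 days → 9 April 2012.

April 9, 2012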